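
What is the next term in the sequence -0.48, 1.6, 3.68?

Differences: 1.6 - -0.48 = 2.08
This is an arithmetic sequence with common difference d = 2.08.
Next term = 3.68 + 2.08 = 5.76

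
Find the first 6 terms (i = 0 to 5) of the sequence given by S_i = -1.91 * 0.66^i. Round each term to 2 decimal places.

This is a geometric sequence.
i=0: S_0 = -1.91 * 0.66^0 = -1.91
i=1: S_1 = -1.91 * 0.66^1 ≈ -1.26
i=2: S_2 = -1.91 * 0.66^2 ≈ -0.83
i=3: S_3 = -1.91 * 0.66^3 ≈ -0.55
i=4: S_4 = -1.91 * 0.66^4 ≈ -0.36
i=5: S_5 = -1.91 * 0.66^5 ≈ -0.24
The first 6 terms are: [-1.91, -1.26, -0.83, -0.55, -0.36, -0.24]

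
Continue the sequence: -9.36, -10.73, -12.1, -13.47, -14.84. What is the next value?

Differences: -10.73 - -9.36 = -1.37
This is an arithmetic sequence with common difference d = -1.37.
Next term = -14.84 + -1.37 = -16.21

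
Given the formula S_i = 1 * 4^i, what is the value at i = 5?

S_5 = 1 * 4^5 = 1 * 1024 = 1024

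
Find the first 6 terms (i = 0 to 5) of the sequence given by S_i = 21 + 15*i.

This is an arithmetic sequence.
i=0: S_0 = 21 + 15*0 = 21
i=1: S_1 = 21 + 15*1 = 36
i=2: S_2 = 21 + 15*2 = 51
i=3: S_3 = 21 + 15*3 = 66
i=4: S_4 = 21 + 15*4 = 81
i=5: S_5 = 21 + 15*5 = 96
The first 6 terms are: [21, 36, 51, 66, 81, 96]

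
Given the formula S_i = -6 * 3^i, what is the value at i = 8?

S_8 = -6 * 3^8 = -6 * 6561 = -39366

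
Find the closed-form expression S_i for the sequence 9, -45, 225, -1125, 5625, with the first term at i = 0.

Check ratios: -45 / 9 = -5.0
Common ratio r = -5.
First term a = 9.
Formula: S_i = 9 * (-5)^i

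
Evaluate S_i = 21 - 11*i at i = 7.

S_7 = 21 + -11*7 = 21 + -77 = -56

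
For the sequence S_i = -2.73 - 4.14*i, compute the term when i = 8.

S_8 = -2.73 + -4.14*8 = -2.73 + -33.12 = -35.85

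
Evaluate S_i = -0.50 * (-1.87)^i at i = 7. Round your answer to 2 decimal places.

S_7 = -0.5 * (-1.87)^7 ≈ -0.5 * -79.9634 ≈ 39.98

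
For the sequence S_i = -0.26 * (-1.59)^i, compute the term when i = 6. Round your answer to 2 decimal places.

S_6 = -0.26 * (-1.59)^6 ≈ -0.26 * 16.1578 ≈ -4.2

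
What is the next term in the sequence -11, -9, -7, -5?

Differences: -9 - -11 = 2
This is an arithmetic sequence with common difference d = 2.
Next term = -5 + 2 = -3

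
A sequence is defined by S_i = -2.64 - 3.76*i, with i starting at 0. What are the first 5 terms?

This is an arithmetic sequence.
i=0: S_0 = -2.64 + -3.76*0 = -2.64
i=1: S_1 = -2.64 + -3.76*1 = -6.4
i=2: S_2 = -2.64 + -3.76*2 = -10.16
i=3: S_3 = -2.64 + -3.76*3 = -13.92
i=4: S_4 = -2.64 + -3.76*4 = -17.68
The first 5 terms are: [-2.64, -6.4, -10.16, -13.92, -17.68]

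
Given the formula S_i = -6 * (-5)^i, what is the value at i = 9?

S_9 = -6 * (-5)^9 = -6 * -1953125 = 11718750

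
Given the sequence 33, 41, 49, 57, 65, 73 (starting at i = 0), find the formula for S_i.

Check differences: 41 - 33 = 8
49 - 41 = 8
Common difference d = 8.
First term a = 33.
Formula: S_i = 33 + 8*i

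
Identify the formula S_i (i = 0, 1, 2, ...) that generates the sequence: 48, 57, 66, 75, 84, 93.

Check differences: 57 - 48 = 9
66 - 57 = 9
Common difference d = 9.
First term a = 48.
Formula: S_i = 48 + 9*i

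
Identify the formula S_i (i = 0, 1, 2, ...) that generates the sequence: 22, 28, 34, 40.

Check differences: 28 - 22 = 6
34 - 28 = 6
Common difference d = 6.
First term a = 22.
Formula: S_i = 22 + 6*i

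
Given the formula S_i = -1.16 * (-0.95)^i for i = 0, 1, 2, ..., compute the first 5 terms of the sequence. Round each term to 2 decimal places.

This is a geometric sequence.
i=0: S_0 = -1.16 * (-0.95)^0 = -1.16
i=1: S_1 = -1.16 * (-0.95)^1 ≈ 1.1
i=2: S_2 = -1.16 * (-0.95)^2 ≈ -1.05
i=3: S_3 = -1.16 * (-0.95)^3 ≈ 0.99
i=4: S_4 = -1.16 * (-0.95)^4 ≈ -0.94
The first 5 terms are: [-1.16, 1.1, -1.05, 0.99, -0.94]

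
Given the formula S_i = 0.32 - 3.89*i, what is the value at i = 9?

S_9 = 0.32 + -3.89*9 = 0.32 + -35.01 = -34.69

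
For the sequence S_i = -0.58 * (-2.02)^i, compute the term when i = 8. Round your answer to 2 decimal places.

S_8 = -0.58 * (-2.02)^8 ≈ -0.58 * 277.2113 ≈ -160.78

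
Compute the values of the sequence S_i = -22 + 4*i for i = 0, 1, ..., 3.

This is an arithmetic sequence.
i=0: S_0 = -22 + 4*0 = -22
i=1: S_1 = -22 + 4*1 = -18
i=2: S_2 = -22 + 4*2 = -14
i=3: S_3 = -22 + 4*3 = -10
The first 4 terms are: [-22, -18, -14, -10]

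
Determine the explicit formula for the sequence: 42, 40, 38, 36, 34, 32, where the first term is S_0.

Check differences: 40 - 42 = -2
38 - 40 = -2
Common difference d = -2.
First term a = 42.
Formula: S_i = 42 - 2*i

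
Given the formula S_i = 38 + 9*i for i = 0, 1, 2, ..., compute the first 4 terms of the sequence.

This is an arithmetic sequence.
i=0: S_0 = 38 + 9*0 = 38
i=1: S_1 = 38 + 9*1 = 47
i=2: S_2 = 38 + 9*2 = 56
i=3: S_3 = 38 + 9*3 = 65
The first 4 terms are: [38, 47, 56, 65]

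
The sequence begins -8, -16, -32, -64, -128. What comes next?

Ratios: -16 / -8 = 2.0
This is a geometric sequence with common ratio r = 2.
Next term = -128 * 2 = -256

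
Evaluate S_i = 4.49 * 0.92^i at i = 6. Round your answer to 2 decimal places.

S_6 = 4.49 * 0.92^6 ≈ 4.49 * 0.6064 ≈ 2.72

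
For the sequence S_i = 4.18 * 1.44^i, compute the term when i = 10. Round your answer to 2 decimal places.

S_10 = 4.18 * 1.44^10 ≈ 4.18 * 38.3376 ≈ 160.25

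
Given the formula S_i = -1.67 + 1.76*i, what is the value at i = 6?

S_6 = -1.67 + 1.76*6 = -1.67 + 10.56 = 8.89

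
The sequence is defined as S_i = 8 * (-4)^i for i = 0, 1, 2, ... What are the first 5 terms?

This is a geometric sequence.
i=0: S_0 = 8 * (-4)^0 = 8
i=1: S_1 = 8 * (-4)^1 = -32
i=2: S_2 = 8 * (-4)^2 = 128
i=3: S_3 = 8 * (-4)^3 = -512
i=4: S_4 = 8 * (-4)^4 = 2048
The first 5 terms are: [8, -32, 128, -512, 2048]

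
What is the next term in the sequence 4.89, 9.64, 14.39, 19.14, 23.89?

Differences: 9.64 - 4.89 = 4.75
This is an arithmetic sequence with common difference d = 4.75.
Next term = 23.89 + 4.75 = 28.64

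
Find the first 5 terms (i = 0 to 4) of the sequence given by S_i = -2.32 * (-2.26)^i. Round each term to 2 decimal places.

This is a geometric sequence.
i=0: S_0 = -2.32 * (-2.26)^0 = -2.32
i=1: S_1 = -2.32 * (-2.26)^1 ≈ 5.24
i=2: S_2 = -2.32 * (-2.26)^2 ≈ -11.85
i=3: S_3 = -2.32 * (-2.26)^3 ≈ 26.78
i=4: S_4 = -2.32 * (-2.26)^4 ≈ -60.52
The first 5 terms are: [-2.32, 5.24, -11.85, 26.78, -60.52]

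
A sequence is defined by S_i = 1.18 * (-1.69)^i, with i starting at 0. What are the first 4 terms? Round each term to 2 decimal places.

This is a geometric sequence.
i=0: S_0 = 1.18 * (-1.69)^0 = 1.18
i=1: S_1 = 1.18 * (-1.69)^1 ≈ -1.99
i=2: S_2 = 1.18 * (-1.69)^2 ≈ 3.37
i=3: S_3 = 1.18 * (-1.69)^3 ≈ -5.7
The first 4 terms are: [1.18, -1.99, 3.37, -5.7]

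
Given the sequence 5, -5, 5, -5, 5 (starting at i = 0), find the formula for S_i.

Check ratios: -5 / 5 = -1.0
Common ratio r = -1.
First term a = 5.
Formula: S_i = 5 * (-1)^i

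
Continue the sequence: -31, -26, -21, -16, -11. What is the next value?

Differences: -26 - -31 = 5
This is an arithmetic sequence with common difference d = 5.
Next term = -11 + 5 = -6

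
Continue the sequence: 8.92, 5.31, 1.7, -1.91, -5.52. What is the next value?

Differences: 5.31 - 8.92 = -3.61
This is an arithmetic sequence with common difference d = -3.61.
Next term = -5.52 + -3.61 = -9.13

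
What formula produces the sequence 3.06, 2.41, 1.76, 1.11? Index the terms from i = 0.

Check differences: 2.41 - 3.06 = -0.65
1.76 - 2.41 = -0.65
Common difference d = -0.65.
First term a = 3.06.
Formula: S_i = 3.06 - 0.65*i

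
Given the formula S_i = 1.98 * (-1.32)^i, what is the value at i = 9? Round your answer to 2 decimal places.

S_9 = 1.98 * (-1.32)^9 ≈ 1.98 * -12.1665 ≈ -24.09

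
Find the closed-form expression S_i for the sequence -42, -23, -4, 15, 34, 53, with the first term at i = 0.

Check differences: -23 - -42 = 19
-4 - -23 = 19
Common difference d = 19.
First term a = -42.
Formula: S_i = -42 + 19*i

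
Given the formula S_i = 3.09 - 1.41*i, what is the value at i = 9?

S_9 = 3.09 + -1.41*9 = 3.09 + -12.69 = -9.6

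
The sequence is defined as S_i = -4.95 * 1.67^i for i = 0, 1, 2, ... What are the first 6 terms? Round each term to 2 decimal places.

This is a geometric sequence.
i=0: S_0 = -4.95 * 1.67^0 = -4.95
i=1: S_1 = -4.95 * 1.67^1 ≈ -8.27
i=2: S_2 = -4.95 * 1.67^2 ≈ -13.81
i=3: S_3 = -4.95 * 1.67^3 ≈ -23.05
i=4: S_4 = -4.95 * 1.67^4 ≈ -38.5
i=5: S_5 = -4.95 * 1.67^5 ≈ -64.3
The first 6 terms are: [-4.95, -8.27, -13.81, -23.05, -38.5, -64.3]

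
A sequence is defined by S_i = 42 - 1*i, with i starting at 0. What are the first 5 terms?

This is an arithmetic sequence.
i=0: S_0 = 42 + -1*0 = 42
i=1: S_1 = 42 + -1*1 = 41
i=2: S_2 = 42 + -1*2 = 40
i=3: S_3 = 42 + -1*3 = 39
i=4: S_4 = 42 + -1*4 = 38
The first 5 terms are: [42, 41, 40, 39, 38]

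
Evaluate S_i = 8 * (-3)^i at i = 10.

S_10 = 8 * (-3)^10 = 8 * 59049 = 472392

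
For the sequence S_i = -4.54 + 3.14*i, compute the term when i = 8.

S_8 = -4.54 + 3.14*8 = -4.54 + 25.12 = 20.58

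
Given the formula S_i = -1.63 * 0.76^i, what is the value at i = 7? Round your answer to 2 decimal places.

S_7 = -1.63 * 0.76^7 ≈ -1.63 * 0.1465 ≈ -0.24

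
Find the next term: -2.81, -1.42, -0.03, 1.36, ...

Differences: -1.42 - -2.81 = 1.39
This is an arithmetic sequence with common difference d = 1.39.
Next term = 1.36 + 1.39 = 2.75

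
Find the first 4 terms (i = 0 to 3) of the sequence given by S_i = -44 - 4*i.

This is an arithmetic sequence.
i=0: S_0 = -44 + -4*0 = -44
i=1: S_1 = -44 + -4*1 = -48
i=2: S_2 = -44 + -4*2 = -52
i=3: S_3 = -44 + -4*3 = -56
The first 4 terms are: [-44, -48, -52, -56]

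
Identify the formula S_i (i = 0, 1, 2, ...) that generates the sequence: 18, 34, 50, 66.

Check differences: 34 - 18 = 16
50 - 34 = 16
Common difference d = 16.
First term a = 18.
Formula: S_i = 18 + 16*i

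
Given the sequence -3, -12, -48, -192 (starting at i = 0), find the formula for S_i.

Check ratios: -12 / -3 = 4.0
Common ratio r = 4.
First term a = -3.
Formula: S_i = -3 * 4^i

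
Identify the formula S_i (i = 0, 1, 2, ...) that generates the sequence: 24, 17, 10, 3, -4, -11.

Check differences: 17 - 24 = -7
10 - 17 = -7
Common difference d = -7.
First term a = 24.
Formula: S_i = 24 - 7*i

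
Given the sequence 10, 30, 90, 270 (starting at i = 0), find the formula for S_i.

Check ratios: 30 / 10 = 3.0
Common ratio r = 3.
First term a = 10.
Formula: S_i = 10 * 3^i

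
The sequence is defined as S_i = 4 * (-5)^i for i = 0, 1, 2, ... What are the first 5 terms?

This is a geometric sequence.
i=0: S_0 = 4 * (-5)^0 = 4
i=1: S_1 = 4 * (-5)^1 = -20
i=2: S_2 = 4 * (-5)^2 = 100
i=3: S_3 = 4 * (-5)^3 = -500
i=4: S_4 = 4 * (-5)^4 = 2500
The first 5 terms are: [4, -20, 100, -500, 2500]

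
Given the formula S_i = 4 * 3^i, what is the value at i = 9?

S_9 = 4 * 3^9 = 4 * 19683 = 78732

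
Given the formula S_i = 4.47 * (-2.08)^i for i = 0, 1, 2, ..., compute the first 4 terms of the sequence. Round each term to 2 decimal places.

This is a geometric sequence.
i=0: S_0 = 4.47 * (-2.08)^0 = 4.47
i=1: S_1 = 4.47 * (-2.08)^1 ≈ -9.3
i=2: S_2 = 4.47 * (-2.08)^2 ≈ 19.34
i=3: S_3 = 4.47 * (-2.08)^3 ≈ -40.23
The first 4 terms are: [4.47, -9.3, 19.34, -40.23]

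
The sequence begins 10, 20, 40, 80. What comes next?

Ratios: 20 / 10 = 2.0
This is a geometric sequence with common ratio r = 2.
Next term = 80 * 2 = 160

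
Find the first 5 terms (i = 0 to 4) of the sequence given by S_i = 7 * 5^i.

This is a geometric sequence.
i=0: S_0 = 7 * 5^0 = 7
i=1: S_1 = 7 * 5^1 = 35
i=2: S_2 = 7 * 5^2 = 175
i=3: S_3 = 7 * 5^3 = 875
i=4: S_4 = 7 * 5^4 = 4375
The first 5 terms are: [7, 35, 175, 875, 4375]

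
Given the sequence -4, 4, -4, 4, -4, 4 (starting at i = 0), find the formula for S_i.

Check ratios: 4 / -4 = -1.0
Common ratio r = -1.
First term a = -4.
Formula: S_i = -4 * (-1)^i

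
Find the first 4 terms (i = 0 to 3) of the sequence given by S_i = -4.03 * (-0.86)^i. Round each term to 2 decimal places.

This is a geometric sequence.
i=0: S_0 = -4.03 * (-0.86)^0 = -4.03
i=1: S_1 = -4.03 * (-0.86)^1 ≈ 3.47
i=2: S_2 = -4.03 * (-0.86)^2 ≈ -2.98
i=3: S_3 = -4.03 * (-0.86)^3 ≈ 2.56
The first 4 terms are: [-4.03, 3.47, -2.98, 2.56]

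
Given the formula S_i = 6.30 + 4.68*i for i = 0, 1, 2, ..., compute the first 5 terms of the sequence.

This is an arithmetic sequence.
i=0: S_0 = 6.3 + 4.68*0 = 6.3
i=1: S_1 = 6.3 + 4.68*1 = 10.98
i=2: S_2 = 6.3 + 4.68*2 = 15.66
i=3: S_3 = 6.3 + 4.68*3 = 20.34
i=4: S_4 = 6.3 + 4.68*4 = 25.02
The first 5 terms are: [6.3, 10.98, 15.66, 20.34, 25.02]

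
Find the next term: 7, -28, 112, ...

Ratios: -28 / 7 = -4.0
This is a geometric sequence with common ratio r = -4.
Next term = 112 * -4 = -448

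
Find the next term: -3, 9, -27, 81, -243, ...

Ratios: 9 / -3 = -3.0
This is a geometric sequence with common ratio r = -3.
Next term = -243 * -3 = 729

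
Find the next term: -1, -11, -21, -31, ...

Differences: -11 - -1 = -10
This is an arithmetic sequence with common difference d = -10.
Next term = -31 + -10 = -41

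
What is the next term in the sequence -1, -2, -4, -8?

Ratios: -2 / -1 = 2.0
This is a geometric sequence with common ratio r = 2.
Next term = -8 * 2 = -16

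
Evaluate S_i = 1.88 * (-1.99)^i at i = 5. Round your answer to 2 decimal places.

S_5 = 1.88 * (-1.99)^5 ≈ 1.88 * -31.208 ≈ -58.67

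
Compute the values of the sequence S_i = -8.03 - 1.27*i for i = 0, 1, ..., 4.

This is an arithmetic sequence.
i=0: S_0 = -8.03 + -1.27*0 = -8.03
i=1: S_1 = -8.03 + -1.27*1 = -9.3
i=2: S_2 = -8.03 + -1.27*2 = -10.57
i=3: S_3 = -8.03 + -1.27*3 = -11.84
i=4: S_4 = -8.03 + -1.27*4 = -13.11
The first 5 terms are: [-8.03, -9.3, -10.57, -11.84, -13.11]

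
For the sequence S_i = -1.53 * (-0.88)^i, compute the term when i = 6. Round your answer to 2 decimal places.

S_6 = -1.53 * (-0.88)^6 ≈ -1.53 * 0.4644 ≈ -0.71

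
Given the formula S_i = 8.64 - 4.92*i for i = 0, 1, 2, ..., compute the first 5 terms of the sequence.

This is an arithmetic sequence.
i=0: S_0 = 8.64 + -4.92*0 = 8.64
i=1: S_1 = 8.64 + -4.92*1 = 3.72
i=2: S_2 = 8.64 + -4.92*2 = -1.2
i=3: S_3 = 8.64 + -4.92*3 = -6.12
i=4: S_4 = 8.64 + -4.92*4 = -11.04
The first 5 terms are: [8.64, 3.72, -1.2, -6.12, -11.04]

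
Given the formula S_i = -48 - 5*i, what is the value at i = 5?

S_5 = -48 + -5*5 = -48 + -25 = -73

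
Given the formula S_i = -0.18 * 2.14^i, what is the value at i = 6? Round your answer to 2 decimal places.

S_6 = -0.18 * 2.14^6 ≈ -0.18 * 96.0467 ≈ -17.29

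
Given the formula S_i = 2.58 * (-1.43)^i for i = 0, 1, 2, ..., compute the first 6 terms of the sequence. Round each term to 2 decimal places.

This is a geometric sequence.
i=0: S_0 = 2.58 * (-1.43)^0 = 2.58
i=1: S_1 = 2.58 * (-1.43)^1 ≈ -3.69
i=2: S_2 = 2.58 * (-1.43)^2 ≈ 5.28
i=3: S_3 = 2.58 * (-1.43)^3 ≈ -7.54
i=4: S_4 = 2.58 * (-1.43)^4 ≈ 10.79
i=5: S_5 = 2.58 * (-1.43)^5 ≈ -15.43
The first 6 terms are: [2.58, -3.69, 5.28, -7.54, 10.79, -15.43]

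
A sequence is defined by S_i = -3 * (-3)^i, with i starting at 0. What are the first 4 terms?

This is a geometric sequence.
i=0: S_0 = -3 * (-3)^0 = -3
i=1: S_1 = -3 * (-3)^1 = 9
i=2: S_2 = -3 * (-3)^2 = -27
i=3: S_3 = -3 * (-3)^3 = 81
The first 4 terms are: [-3, 9, -27, 81]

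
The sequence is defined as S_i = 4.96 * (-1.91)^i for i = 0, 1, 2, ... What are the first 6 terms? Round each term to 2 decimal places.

This is a geometric sequence.
i=0: S_0 = 4.96 * (-1.91)^0 = 4.96
i=1: S_1 = 4.96 * (-1.91)^1 ≈ -9.47
i=2: S_2 = 4.96 * (-1.91)^2 ≈ 18.09
i=3: S_3 = 4.96 * (-1.91)^3 ≈ -34.56
i=4: S_4 = 4.96 * (-1.91)^4 ≈ 66.01
i=5: S_5 = 4.96 * (-1.91)^5 ≈ -126.08
The first 6 terms are: [4.96, -9.47, 18.09, -34.56, 66.01, -126.08]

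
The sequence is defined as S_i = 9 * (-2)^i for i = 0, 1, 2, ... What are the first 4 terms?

This is a geometric sequence.
i=0: S_0 = 9 * (-2)^0 = 9
i=1: S_1 = 9 * (-2)^1 = -18
i=2: S_2 = 9 * (-2)^2 = 36
i=3: S_3 = 9 * (-2)^3 = -72
The first 4 terms are: [9, -18, 36, -72]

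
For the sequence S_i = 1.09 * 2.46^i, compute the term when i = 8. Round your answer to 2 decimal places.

S_8 = 1.09 * 2.46^8 ≈ 1.09 * 1341.1608 ≈ 1461.87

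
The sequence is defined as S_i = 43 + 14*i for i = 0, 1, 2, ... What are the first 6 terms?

This is an arithmetic sequence.
i=0: S_0 = 43 + 14*0 = 43
i=1: S_1 = 43 + 14*1 = 57
i=2: S_2 = 43 + 14*2 = 71
i=3: S_3 = 43 + 14*3 = 85
i=4: S_4 = 43 + 14*4 = 99
i=5: S_5 = 43 + 14*5 = 113
The first 6 terms are: [43, 57, 71, 85, 99, 113]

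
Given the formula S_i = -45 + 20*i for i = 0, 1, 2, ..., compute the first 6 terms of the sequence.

This is an arithmetic sequence.
i=0: S_0 = -45 + 20*0 = -45
i=1: S_1 = -45 + 20*1 = -25
i=2: S_2 = -45 + 20*2 = -5
i=3: S_3 = -45 + 20*3 = 15
i=4: S_4 = -45 + 20*4 = 35
i=5: S_5 = -45 + 20*5 = 55
The first 6 terms are: [-45, -25, -5, 15, 35, 55]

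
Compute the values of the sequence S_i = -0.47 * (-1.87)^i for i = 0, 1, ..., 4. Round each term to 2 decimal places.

This is a geometric sequence.
i=0: S_0 = -0.47 * (-1.87)^0 = -0.47
i=1: S_1 = -0.47 * (-1.87)^1 ≈ 0.88
i=2: S_2 = -0.47 * (-1.87)^2 ≈ -1.64
i=3: S_3 = -0.47 * (-1.87)^3 ≈ 3.07
i=4: S_4 = -0.47 * (-1.87)^4 ≈ -5.75
The first 5 terms are: [-0.47, 0.88, -1.64, 3.07, -5.75]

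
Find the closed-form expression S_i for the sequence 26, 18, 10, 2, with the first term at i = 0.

Check differences: 18 - 26 = -8
10 - 18 = -8
Common difference d = -8.
First term a = 26.
Formula: S_i = 26 - 8*i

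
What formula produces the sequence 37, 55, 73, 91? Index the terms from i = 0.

Check differences: 55 - 37 = 18
73 - 55 = 18
Common difference d = 18.
First term a = 37.
Formula: S_i = 37 + 18*i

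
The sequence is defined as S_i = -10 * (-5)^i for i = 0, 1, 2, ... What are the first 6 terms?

This is a geometric sequence.
i=0: S_0 = -10 * (-5)^0 = -10
i=1: S_1 = -10 * (-5)^1 = 50
i=2: S_2 = -10 * (-5)^2 = -250
i=3: S_3 = -10 * (-5)^3 = 1250
i=4: S_4 = -10 * (-5)^4 = -6250
i=5: S_5 = -10 * (-5)^5 = 31250
The first 6 terms are: [-10, 50, -250, 1250, -6250, 31250]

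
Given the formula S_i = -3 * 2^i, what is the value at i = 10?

S_10 = -3 * 2^10 = -3 * 1024 = -3072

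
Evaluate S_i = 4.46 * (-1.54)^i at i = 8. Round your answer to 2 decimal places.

S_8 = 4.46 * (-1.54)^8 ≈ 4.46 * 31.6348 ≈ 141.09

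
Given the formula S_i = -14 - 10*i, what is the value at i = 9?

S_9 = -14 + -10*9 = -14 + -90 = -104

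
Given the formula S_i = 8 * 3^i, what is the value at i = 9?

S_9 = 8 * 3^9 = 8 * 19683 = 157464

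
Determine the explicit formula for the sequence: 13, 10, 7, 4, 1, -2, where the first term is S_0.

Check differences: 10 - 13 = -3
7 - 10 = -3
Common difference d = -3.
First term a = 13.
Formula: S_i = 13 - 3*i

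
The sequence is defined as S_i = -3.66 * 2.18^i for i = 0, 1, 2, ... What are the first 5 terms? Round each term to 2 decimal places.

This is a geometric sequence.
i=0: S_0 = -3.66 * 2.18^0 = -3.66
i=1: S_1 = -3.66 * 2.18^1 ≈ -7.98
i=2: S_2 = -3.66 * 2.18^2 ≈ -17.39
i=3: S_3 = -3.66 * 2.18^3 ≈ -37.92
i=4: S_4 = -3.66 * 2.18^4 ≈ -82.66
The first 5 terms are: [-3.66, -7.98, -17.39, -37.92, -82.66]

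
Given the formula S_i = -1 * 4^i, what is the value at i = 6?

S_6 = -1 * 4^6 = -1 * 4096 = -4096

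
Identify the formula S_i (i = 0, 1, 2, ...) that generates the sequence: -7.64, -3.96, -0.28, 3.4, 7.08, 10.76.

Check differences: -3.96 - -7.64 = 3.68
-0.28 - -3.96 = 3.68
Common difference d = 3.68.
First term a = -7.64.
Formula: S_i = -7.64 + 3.68*i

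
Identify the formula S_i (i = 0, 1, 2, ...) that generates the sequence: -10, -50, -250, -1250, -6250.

Check ratios: -50 / -10 = 5.0
Common ratio r = 5.
First term a = -10.
Formula: S_i = -10 * 5^i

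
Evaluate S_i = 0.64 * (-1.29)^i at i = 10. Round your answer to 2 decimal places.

S_10 = 0.64 * (-1.29)^10 ≈ 0.64 * 12.7614 ≈ 8.17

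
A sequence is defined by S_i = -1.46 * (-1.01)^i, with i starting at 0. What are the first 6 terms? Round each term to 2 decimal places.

This is a geometric sequence.
i=0: S_0 = -1.46 * (-1.01)^0 = -1.46
i=1: S_1 = -1.46 * (-1.01)^1 ≈ 1.47
i=2: S_2 = -1.46 * (-1.01)^2 ≈ -1.49
i=3: S_3 = -1.46 * (-1.01)^3 ≈ 1.5
i=4: S_4 = -1.46 * (-1.01)^4 ≈ -1.52
i=5: S_5 = -1.46 * (-1.01)^5 ≈ 1.53
The first 6 terms are: [-1.46, 1.47, -1.49, 1.5, -1.52, 1.53]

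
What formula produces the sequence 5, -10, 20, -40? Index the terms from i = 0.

Check ratios: -10 / 5 = -2.0
Common ratio r = -2.
First term a = 5.
Formula: S_i = 5 * (-2)^i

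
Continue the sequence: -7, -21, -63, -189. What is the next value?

Ratios: -21 / -7 = 3.0
This is a geometric sequence with common ratio r = 3.
Next term = -189 * 3 = -567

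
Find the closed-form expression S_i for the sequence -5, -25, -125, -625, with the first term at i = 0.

Check ratios: -25 / -5 = 5.0
Common ratio r = 5.
First term a = -5.
Formula: S_i = -5 * 5^i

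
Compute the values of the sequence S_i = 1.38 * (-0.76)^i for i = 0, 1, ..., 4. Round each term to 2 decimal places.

This is a geometric sequence.
i=0: S_0 = 1.38 * (-0.76)^0 = 1.38
i=1: S_1 = 1.38 * (-0.76)^1 ≈ -1.05
i=2: S_2 = 1.38 * (-0.76)^2 ≈ 0.8
i=3: S_3 = 1.38 * (-0.76)^3 ≈ -0.61
i=4: S_4 = 1.38 * (-0.76)^4 ≈ 0.46
The first 5 terms are: [1.38, -1.05, 0.8, -0.61, 0.46]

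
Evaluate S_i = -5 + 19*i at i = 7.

S_7 = -5 + 19*7 = -5 + 133 = 128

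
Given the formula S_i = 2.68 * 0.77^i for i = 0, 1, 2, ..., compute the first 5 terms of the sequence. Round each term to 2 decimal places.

This is a geometric sequence.
i=0: S_0 = 2.68 * 0.77^0 = 2.68
i=1: S_1 = 2.68 * 0.77^1 ≈ 2.06
i=2: S_2 = 2.68 * 0.77^2 ≈ 1.59
i=3: S_3 = 2.68 * 0.77^3 ≈ 1.22
i=4: S_4 = 2.68 * 0.77^4 ≈ 0.94
The first 5 terms are: [2.68, 2.06, 1.59, 1.22, 0.94]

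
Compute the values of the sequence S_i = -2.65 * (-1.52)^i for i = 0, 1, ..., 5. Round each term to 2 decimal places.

This is a geometric sequence.
i=0: S_0 = -2.65 * (-1.52)^0 = -2.65
i=1: S_1 = -2.65 * (-1.52)^1 ≈ 4.03
i=2: S_2 = -2.65 * (-1.52)^2 ≈ -6.12
i=3: S_3 = -2.65 * (-1.52)^3 ≈ 9.31
i=4: S_4 = -2.65 * (-1.52)^4 ≈ -14.15
i=5: S_5 = -2.65 * (-1.52)^5 ≈ 21.5
The first 6 terms are: [-2.65, 4.03, -6.12, 9.31, -14.15, 21.5]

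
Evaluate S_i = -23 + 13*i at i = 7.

S_7 = -23 + 13*7 = -23 + 91 = 68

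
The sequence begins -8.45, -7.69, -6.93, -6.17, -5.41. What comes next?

Differences: -7.69 - -8.45 = 0.76
This is an arithmetic sequence with common difference d = 0.76.
Next term = -5.41 + 0.76 = -4.65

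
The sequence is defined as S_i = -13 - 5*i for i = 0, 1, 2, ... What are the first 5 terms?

This is an arithmetic sequence.
i=0: S_0 = -13 + -5*0 = -13
i=1: S_1 = -13 + -5*1 = -18
i=2: S_2 = -13 + -5*2 = -23
i=3: S_3 = -13 + -5*3 = -28
i=4: S_4 = -13 + -5*4 = -33
The first 5 terms are: [-13, -18, -23, -28, -33]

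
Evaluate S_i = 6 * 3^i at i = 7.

S_7 = 6 * 3^7 = 6 * 2187 = 13122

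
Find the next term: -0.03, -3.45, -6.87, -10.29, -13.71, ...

Differences: -3.45 - -0.03 = -3.42
This is an arithmetic sequence with common difference d = -3.42.
Next term = -13.71 + -3.42 = -17.13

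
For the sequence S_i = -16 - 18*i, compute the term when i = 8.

S_8 = -16 + -18*8 = -16 + -144 = -160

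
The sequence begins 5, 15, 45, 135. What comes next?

Ratios: 15 / 5 = 3.0
This is a geometric sequence with common ratio r = 3.
Next term = 135 * 3 = 405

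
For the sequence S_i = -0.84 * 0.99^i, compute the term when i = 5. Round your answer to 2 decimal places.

S_5 = -0.84 * 0.99^5 ≈ -0.84 * 0.951 ≈ -0.8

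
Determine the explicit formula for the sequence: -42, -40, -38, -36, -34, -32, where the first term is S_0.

Check differences: -40 - -42 = 2
-38 - -40 = 2
Common difference d = 2.
First term a = -42.
Formula: S_i = -42 + 2*i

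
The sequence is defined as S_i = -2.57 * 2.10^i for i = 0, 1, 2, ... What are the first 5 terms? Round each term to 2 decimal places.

This is a geometric sequence.
i=0: S_0 = -2.57 * 2.1^0 = -2.57
i=1: S_1 = -2.57 * 2.1^1 ≈ -5.4
i=2: S_2 = -2.57 * 2.1^2 ≈ -11.33
i=3: S_3 = -2.57 * 2.1^3 ≈ -23.8
i=4: S_4 = -2.57 * 2.1^4 ≈ -49.98
The first 5 terms are: [-2.57, -5.4, -11.33, -23.8, -49.98]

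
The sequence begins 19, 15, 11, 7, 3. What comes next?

Differences: 15 - 19 = -4
This is an arithmetic sequence with common difference d = -4.
Next term = 3 + -4 = -1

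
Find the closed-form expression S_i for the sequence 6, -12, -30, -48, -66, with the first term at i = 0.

Check differences: -12 - 6 = -18
-30 - -12 = -18
Common difference d = -18.
First term a = 6.
Formula: S_i = 6 - 18*i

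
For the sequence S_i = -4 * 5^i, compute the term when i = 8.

S_8 = -4 * 5^8 = -4 * 390625 = -1562500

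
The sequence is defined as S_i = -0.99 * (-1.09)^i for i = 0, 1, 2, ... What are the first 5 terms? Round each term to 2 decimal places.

This is a geometric sequence.
i=0: S_0 = -0.99 * (-1.09)^0 = -0.99
i=1: S_1 = -0.99 * (-1.09)^1 ≈ 1.08
i=2: S_2 = -0.99 * (-1.09)^2 ≈ -1.18
i=3: S_3 = -0.99 * (-1.09)^3 ≈ 1.28
i=4: S_4 = -0.99 * (-1.09)^4 ≈ -1.4
The first 5 terms are: [-0.99, 1.08, -1.18, 1.28, -1.4]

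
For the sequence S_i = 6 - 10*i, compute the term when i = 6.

S_6 = 6 + -10*6 = 6 + -60 = -54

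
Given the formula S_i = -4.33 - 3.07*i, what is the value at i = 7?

S_7 = -4.33 + -3.07*7 = -4.33 + -21.49 = -25.82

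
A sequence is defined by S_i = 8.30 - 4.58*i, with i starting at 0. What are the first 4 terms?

This is an arithmetic sequence.
i=0: S_0 = 8.3 + -4.58*0 = 8.3
i=1: S_1 = 8.3 + -4.58*1 = 3.72
i=2: S_2 = 8.3 + -4.58*2 = -0.86
i=3: S_3 = 8.3 + -4.58*3 = -5.44
The first 4 terms are: [8.3, 3.72, -0.86, -5.44]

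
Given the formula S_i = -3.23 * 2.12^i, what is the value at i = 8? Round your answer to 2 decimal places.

S_8 = -3.23 * 2.12^8 ≈ -3.23 * 408.0251 ≈ -1317.92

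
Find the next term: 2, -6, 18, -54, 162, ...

Ratios: -6 / 2 = -3.0
This is a geometric sequence with common ratio r = -3.
Next term = 162 * -3 = -486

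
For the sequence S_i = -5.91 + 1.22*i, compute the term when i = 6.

S_6 = -5.91 + 1.22*6 = -5.91 + 7.32 = 1.41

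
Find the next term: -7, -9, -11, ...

Differences: -9 - -7 = -2
This is an arithmetic sequence with common difference d = -2.
Next term = -11 + -2 = -13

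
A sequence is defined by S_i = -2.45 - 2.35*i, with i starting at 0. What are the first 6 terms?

This is an arithmetic sequence.
i=0: S_0 = -2.45 + -2.35*0 = -2.45
i=1: S_1 = -2.45 + -2.35*1 = -4.8
i=2: S_2 = -2.45 + -2.35*2 = -7.15
i=3: S_3 = -2.45 + -2.35*3 = -9.5
i=4: S_4 = -2.45 + -2.35*4 = -11.85
i=5: S_5 = -2.45 + -2.35*5 = -14.2
The first 6 terms are: [-2.45, -4.8, -7.15, -9.5, -11.85, -14.2]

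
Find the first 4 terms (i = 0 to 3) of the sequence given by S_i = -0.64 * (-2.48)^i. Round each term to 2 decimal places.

This is a geometric sequence.
i=0: S_0 = -0.64 * (-2.48)^0 = -0.64
i=1: S_1 = -0.64 * (-2.48)^1 ≈ 1.59
i=2: S_2 = -0.64 * (-2.48)^2 ≈ -3.94
i=3: S_3 = -0.64 * (-2.48)^3 ≈ 9.76
The first 4 terms are: [-0.64, 1.59, -3.94, 9.76]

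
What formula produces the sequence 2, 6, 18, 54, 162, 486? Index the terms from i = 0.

Check ratios: 6 / 2 = 3.0
Common ratio r = 3.
First term a = 2.
Formula: S_i = 2 * 3^i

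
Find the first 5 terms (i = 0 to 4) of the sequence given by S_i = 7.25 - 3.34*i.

This is an arithmetic sequence.
i=0: S_0 = 7.25 + -3.34*0 = 7.25
i=1: S_1 = 7.25 + -3.34*1 = 3.91
i=2: S_2 = 7.25 + -3.34*2 = 0.57
i=3: S_3 = 7.25 + -3.34*3 = -2.77
i=4: S_4 = 7.25 + -3.34*4 = -6.11
The first 5 terms are: [7.25, 3.91, 0.57, -2.77, -6.11]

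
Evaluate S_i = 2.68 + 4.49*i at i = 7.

S_7 = 2.68 + 4.49*7 = 2.68 + 31.43 = 34.11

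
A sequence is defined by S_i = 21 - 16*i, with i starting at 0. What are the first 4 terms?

This is an arithmetic sequence.
i=0: S_0 = 21 + -16*0 = 21
i=1: S_1 = 21 + -16*1 = 5
i=2: S_2 = 21 + -16*2 = -11
i=3: S_3 = 21 + -16*3 = -27
The first 4 terms are: [21, 5, -11, -27]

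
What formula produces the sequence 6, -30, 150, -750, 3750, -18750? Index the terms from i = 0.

Check ratios: -30 / 6 = -5.0
Common ratio r = -5.
First term a = 6.
Formula: S_i = 6 * (-5)^i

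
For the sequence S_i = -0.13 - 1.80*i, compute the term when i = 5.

S_5 = -0.13 + -1.8*5 = -0.13 + -9.0 = -9.13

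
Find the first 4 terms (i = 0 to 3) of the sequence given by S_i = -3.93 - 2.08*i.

This is an arithmetic sequence.
i=0: S_0 = -3.93 + -2.08*0 = -3.93
i=1: S_1 = -3.93 + -2.08*1 = -6.01
i=2: S_2 = -3.93 + -2.08*2 = -8.09
i=3: S_3 = -3.93 + -2.08*3 = -10.17
The first 4 terms are: [-3.93, -6.01, -8.09, -10.17]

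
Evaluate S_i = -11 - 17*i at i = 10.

S_10 = -11 + -17*10 = -11 + -170 = -181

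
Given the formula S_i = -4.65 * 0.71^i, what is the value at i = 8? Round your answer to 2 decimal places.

S_8 = -4.65 * 0.71^8 ≈ -4.65 * 0.0646 ≈ -0.3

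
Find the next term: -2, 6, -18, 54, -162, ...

Ratios: 6 / -2 = -3.0
This is a geometric sequence with common ratio r = -3.
Next term = -162 * -3 = 486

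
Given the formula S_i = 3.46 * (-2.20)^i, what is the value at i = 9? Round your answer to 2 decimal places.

S_9 = 3.46 * (-2.2)^9 ≈ 3.46 * -1207.2692 ≈ -4177.15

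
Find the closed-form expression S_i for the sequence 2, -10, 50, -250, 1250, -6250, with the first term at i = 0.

Check ratios: -10 / 2 = -5.0
Common ratio r = -5.
First term a = 2.
Formula: S_i = 2 * (-5)^i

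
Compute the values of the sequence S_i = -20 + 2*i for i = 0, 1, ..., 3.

This is an arithmetic sequence.
i=0: S_0 = -20 + 2*0 = -20
i=1: S_1 = -20 + 2*1 = -18
i=2: S_2 = -20 + 2*2 = -16
i=3: S_3 = -20 + 2*3 = -14
The first 4 terms are: [-20, -18, -16, -14]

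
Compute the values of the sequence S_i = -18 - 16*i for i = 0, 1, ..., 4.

This is an arithmetic sequence.
i=0: S_0 = -18 + -16*0 = -18
i=1: S_1 = -18 + -16*1 = -34
i=2: S_2 = -18 + -16*2 = -50
i=3: S_3 = -18 + -16*3 = -66
i=4: S_4 = -18 + -16*4 = -82
The first 5 terms are: [-18, -34, -50, -66, -82]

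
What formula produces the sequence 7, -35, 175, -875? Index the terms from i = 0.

Check ratios: -35 / 7 = -5.0
Common ratio r = -5.
First term a = 7.
Formula: S_i = 7 * (-5)^i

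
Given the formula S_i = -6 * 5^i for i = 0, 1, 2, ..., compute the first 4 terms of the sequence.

This is a geometric sequence.
i=0: S_0 = -6 * 5^0 = -6
i=1: S_1 = -6 * 5^1 = -30
i=2: S_2 = -6 * 5^2 = -150
i=3: S_3 = -6 * 5^3 = -750
The first 4 terms are: [-6, -30, -150, -750]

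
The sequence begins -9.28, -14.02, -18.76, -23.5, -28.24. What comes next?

Differences: -14.02 - -9.28 = -4.74
This is an arithmetic sequence with common difference d = -4.74.
Next term = -28.24 + -4.74 = -32.98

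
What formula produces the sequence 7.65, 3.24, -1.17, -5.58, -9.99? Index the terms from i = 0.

Check differences: 3.24 - 7.65 = -4.41
-1.17 - 3.24 = -4.41
Common difference d = -4.41.
First term a = 7.65.
Formula: S_i = 7.65 - 4.41*i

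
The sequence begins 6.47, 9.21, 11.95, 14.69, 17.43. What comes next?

Differences: 9.21 - 6.47 = 2.74
This is an arithmetic sequence with common difference d = 2.74.
Next term = 17.43 + 2.74 = 20.17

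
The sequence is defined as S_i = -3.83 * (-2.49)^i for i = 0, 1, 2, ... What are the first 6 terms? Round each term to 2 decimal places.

This is a geometric sequence.
i=0: S_0 = -3.83 * (-2.49)^0 = -3.83
i=1: S_1 = -3.83 * (-2.49)^1 ≈ 9.54
i=2: S_2 = -3.83 * (-2.49)^2 ≈ -23.75
i=3: S_3 = -3.83 * (-2.49)^3 ≈ 59.13
i=4: S_4 = -3.83 * (-2.49)^4 ≈ -147.23
i=5: S_5 = -3.83 * (-2.49)^5 ≈ 366.6
The first 6 terms are: [-3.83, 9.54, -23.75, 59.13, -147.23, 366.6]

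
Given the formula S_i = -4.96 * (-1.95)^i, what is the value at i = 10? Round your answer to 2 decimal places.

S_10 = -4.96 * (-1.95)^10 ≈ -4.96 * 794.9615 ≈ -3943.01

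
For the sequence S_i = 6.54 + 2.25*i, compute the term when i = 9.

S_9 = 6.54 + 2.25*9 = 6.54 + 20.25 = 26.79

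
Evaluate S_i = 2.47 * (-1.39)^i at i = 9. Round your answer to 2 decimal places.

S_9 = 2.47 * (-1.39)^9 ≈ 2.47 * -19.3702 ≈ -47.84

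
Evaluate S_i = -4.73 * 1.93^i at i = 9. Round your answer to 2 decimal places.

S_9 = -4.73 * 1.93^9 ≈ -4.73 * 371.5487 ≈ -1757.43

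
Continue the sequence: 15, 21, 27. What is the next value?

Differences: 21 - 15 = 6
This is an arithmetic sequence with common difference d = 6.
Next term = 27 + 6 = 33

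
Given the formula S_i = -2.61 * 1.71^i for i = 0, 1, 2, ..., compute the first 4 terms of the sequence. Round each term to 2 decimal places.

This is a geometric sequence.
i=0: S_0 = -2.61 * 1.71^0 = -2.61
i=1: S_1 = -2.61 * 1.71^1 ≈ -4.46
i=2: S_2 = -2.61 * 1.71^2 ≈ -7.63
i=3: S_3 = -2.61 * 1.71^3 ≈ -13.05
The first 4 terms are: [-2.61, -4.46, -7.63, -13.05]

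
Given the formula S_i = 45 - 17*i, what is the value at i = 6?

S_6 = 45 + -17*6 = 45 + -102 = -57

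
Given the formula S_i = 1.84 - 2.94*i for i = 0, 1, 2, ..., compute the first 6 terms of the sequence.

This is an arithmetic sequence.
i=0: S_0 = 1.84 + -2.94*0 = 1.84
i=1: S_1 = 1.84 + -2.94*1 = -1.1
i=2: S_2 = 1.84 + -2.94*2 = -4.04
i=3: S_3 = 1.84 + -2.94*3 = -6.98
i=4: S_4 = 1.84 + -2.94*4 = -9.92
i=5: S_5 = 1.84 + -2.94*5 = -12.86
The first 6 terms are: [1.84, -1.1, -4.04, -6.98, -9.92, -12.86]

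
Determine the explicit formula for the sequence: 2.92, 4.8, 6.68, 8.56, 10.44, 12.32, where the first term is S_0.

Check differences: 4.8 - 2.92 = 1.88
6.68 - 4.8 = 1.88
Common difference d = 1.88.
First term a = 2.92.
Formula: S_i = 2.92 + 1.88*i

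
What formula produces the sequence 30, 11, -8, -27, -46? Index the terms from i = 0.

Check differences: 11 - 30 = -19
-8 - 11 = -19
Common difference d = -19.
First term a = 30.
Formula: S_i = 30 - 19*i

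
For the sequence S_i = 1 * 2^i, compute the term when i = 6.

S_6 = 1 * 2^6 = 1 * 64 = 64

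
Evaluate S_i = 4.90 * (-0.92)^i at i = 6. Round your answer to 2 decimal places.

S_6 = 4.9 * (-0.92)^6 ≈ 4.9 * 0.6064 ≈ 2.97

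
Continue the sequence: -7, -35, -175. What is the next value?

Ratios: -35 / -7 = 5.0
This is a geometric sequence with common ratio r = 5.
Next term = -175 * 5 = -875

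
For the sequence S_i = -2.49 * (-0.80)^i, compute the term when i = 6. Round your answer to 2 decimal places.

S_6 = -2.49 * (-0.8)^6 ≈ -2.49 * 0.2621 ≈ -0.65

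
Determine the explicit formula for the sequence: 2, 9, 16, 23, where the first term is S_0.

Check differences: 9 - 2 = 7
16 - 9 = 7
Common difference d = 7.
First term a = 2.
Formula: S_i = 2 + 7*i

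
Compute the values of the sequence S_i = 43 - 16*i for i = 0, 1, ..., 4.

This is an arithmetic sequence.
i=0: S_0 = 43 + -16*0 = 43
i=1: S_1 = 43 + -16*1 = 27
i=2: S_2 = 43 + -16*2 = 11
i=3: S_3 = 43 + -16*3 = -5
i=4: S_4 = 43 + -16*4 = -21
The first 5 terms are: [43, 27, 11, -5, -21]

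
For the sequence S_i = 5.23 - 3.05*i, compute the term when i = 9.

S_9 = 5.23 + -3.05*9 = 5.23 + -27.45 = -22.22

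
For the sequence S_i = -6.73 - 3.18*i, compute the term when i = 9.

S_9 = -6.73 + -3.18*9 = -6.73 + -28.62 = -35.35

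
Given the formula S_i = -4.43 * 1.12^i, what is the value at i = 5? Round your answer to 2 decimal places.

S_5 = -4.43 * 1.12^5 ≈ -4.43 * 1.7623 ≈ -7.81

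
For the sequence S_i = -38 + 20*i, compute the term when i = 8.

S_8 = -38 + 20*8 = -38 + 160 = 122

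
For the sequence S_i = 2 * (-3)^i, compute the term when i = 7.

S_7 = 2 * (-3)^7 = 2 * -2187 = -4374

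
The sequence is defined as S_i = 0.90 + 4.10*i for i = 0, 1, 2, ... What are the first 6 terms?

This is an arithmetic sequence.
i=0: S_0 = 0.9 + 4.1*0 = 0.9
i=1: S_1 = 0.9 + 4.1*1 = 5.0
i=2: S_2 = 0.9 + 4.1*2 = 9.1
i=3: S_3 = 0.9 + 4.1*3 = 13.2
i=4: S_4 = 0.9 + 4.1*4 = 17.3
i=5: S_5 = 0.9 + 4.1*5 = 21.4
The first 6 terms are: [0.9, 5.0, 9.1, 13.2, 17.3, 21.4]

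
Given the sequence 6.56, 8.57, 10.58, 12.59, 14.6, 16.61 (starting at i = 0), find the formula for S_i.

Check differences: 8.57 - 6.56 = 2.01
10.58 - 8.57 = 2.01
Common difference d = 2.01.
First term a = 6.56.
Formula: S_i = 6.56 + 2.01*i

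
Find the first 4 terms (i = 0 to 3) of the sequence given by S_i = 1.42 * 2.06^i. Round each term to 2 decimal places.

This is a geometric sequence.
i=0: S_0 = 1.42 * 2.06^0 = 1.42
i=1: S_1 = 1.42 * 2.06^1 ≈ 2.93
i=2: S_2 = 1.42 * 2.06^2 ≈ 6.03
i=3: S_3 = 1.42 * 2.06^3 ≈ 12.41
The first 4 terms are: [1.42, 2.93, 6.03, 12.41]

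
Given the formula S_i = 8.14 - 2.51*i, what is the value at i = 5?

S_5 = 8.14 + -2.51*5 = 8.14 + -12.55 = -4.41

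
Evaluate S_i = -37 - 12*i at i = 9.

S_9 = -37 + -12*9 = -37 + -108 = -145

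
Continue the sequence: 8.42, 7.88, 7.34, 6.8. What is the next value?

Differences: 7.88 - 8.42 = -0.54
This is an arithmetic sequence with common difference d = -0.54.
Next term = 6.8 + -0.54 = 6.26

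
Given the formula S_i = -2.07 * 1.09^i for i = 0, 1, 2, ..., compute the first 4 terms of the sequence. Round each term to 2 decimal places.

This is a geometric sequence.
i=0: S_0 = -2.07 * 1.09^0 = -2.07
i=1: S_1 = -2.07 * 1.09^1 ≈ -2.26
i=2: S_2 = -2.07 * 1.09^2 ≈ -2.46
i=3: S_3 = -2.07 * 1.09^3 ≈ -2.68
The first 4 terms are: [-2.07, -2.26, -2.46, -2.68]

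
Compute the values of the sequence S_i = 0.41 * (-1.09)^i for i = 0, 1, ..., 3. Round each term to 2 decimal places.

This is a geometric sequence.
i=0: S_0 = 0.41 * (-1.09)^0 = 0.41
i=1: S_1 = 0.41 * (-1.09)^1 ≈ -0.45
i=2: S_2 = 0.41 * (-1.09)^2 ≈ 0.49
i=3: S_3 = 0.41 * (-1.09)^3 ≈ -0.53
The first 4 terms are: [0.41, -0.45, 0.49, -0.53]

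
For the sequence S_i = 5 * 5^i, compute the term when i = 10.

S_10 = 5 * 5^10 = 5 * 9765625 = 48828125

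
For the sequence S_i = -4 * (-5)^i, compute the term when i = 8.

S_8 = -4 * (-5)^8 = -4 * 390625 = -1562500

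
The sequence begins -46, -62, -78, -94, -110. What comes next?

Differences: -62 - -46 = -16
This is an arithmetic sequence with common difference d = -16.
Next term = -110 + -16 = -126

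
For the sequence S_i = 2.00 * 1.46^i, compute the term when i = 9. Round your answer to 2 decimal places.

S_9 = 2.0 * 1.46^9 ≈ 2.0 * 30.1423 ≈ 60.28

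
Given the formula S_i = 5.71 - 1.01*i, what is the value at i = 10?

S_10 = 5.71 + -1.01*10 = 5.71 + -10.1 = -4.39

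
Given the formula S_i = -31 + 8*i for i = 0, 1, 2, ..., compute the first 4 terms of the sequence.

This is an arithmetic sequence.
i=0: S_0 = -31 + 8*0 = -31
i=1: S_1 = -31 + 8*1 = -23
i=2: S_2 = -31 + 8*2 = -15
i=3: S_3 = -31 + 8*3 = -7
The first 4 terms are: [-31, -23, -15, -7]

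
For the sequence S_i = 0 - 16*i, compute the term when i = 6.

S_6 = 0 + -16*6 = 0 + -96 = -96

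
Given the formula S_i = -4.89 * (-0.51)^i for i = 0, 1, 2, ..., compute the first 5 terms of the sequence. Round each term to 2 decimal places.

This is a geometric sequence.
i=0: S_0 = -4.89 * (-0.51)^0 = -4.89
i=1: S_1 = -4.89 * (-0.51)^1 ≈ 2.49
i=2: S_2 = -4.89 * (-0.51)^2 ≈ -1.27
i=3: S_3 = -4.89 * (-0.51)^3 ≈ 0.65
i=4: S_4 = -4.89 * (-0.51)^4 ≈ -0.33
The first 5 terms are: [-4.89, 2.49, -1.27, 0.65, -0.33]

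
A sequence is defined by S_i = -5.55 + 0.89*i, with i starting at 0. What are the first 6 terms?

This is an arithmetic sequence.
i=0: S_0 = -5.55 + 0.89*0 = -5.55
i=1: S_1 = -5.55 + 0.89*1 = -4.66
i=2: S_2 = -5.55 + 0.89*2 = -3.77
i=3: S_3 = -5.55 + 0.89*3 = -2.88
i=4: S_4 = -5.55 + 0.89*4 = -1.99
i=5: S_5 = -5.55 + 0.89*5 = -1.1
The first 6 terms are: [-5.55, -4.66, -3.77, -2.88, -1.99, -1.1]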